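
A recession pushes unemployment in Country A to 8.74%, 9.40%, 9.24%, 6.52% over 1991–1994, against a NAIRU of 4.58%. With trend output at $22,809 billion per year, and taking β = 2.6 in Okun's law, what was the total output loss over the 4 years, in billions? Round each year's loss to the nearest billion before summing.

$9,239 billion

Year 1991: gap = -2.6 × (8.74 - 4.58) = -10.816%, loss ≈ 22809 × 10.816/100 ≈ 2467.
Year 1992: gap = -2.6 × (9.4 - 4.58) = -12.532%, loss ≈ 22809 × 12.532/100 ≈ 2858.
Year 1993: gap = -2.6 × (9.24 - 4.58) = -12.116%, loss ≈ 22809 × 12.116/100 ≈ 2764.
Year 1994: gap = -2.6 × (6.52 - 4.58) = -5.044%, loss ≈ 22809 × 5.044/100 ≈ 1150.
Total lost output = 2467 + 2858 + 2764 + 1150 = 9239 billion.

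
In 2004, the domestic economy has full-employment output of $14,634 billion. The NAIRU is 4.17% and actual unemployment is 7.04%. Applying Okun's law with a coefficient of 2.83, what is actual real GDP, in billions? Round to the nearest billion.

Unemployment gap = 7.04 - 4.17 = 2.87 points, so the output gap is -2.83 × 2.87 = -8.1221%.
Actual GDP = 14634 × (1 - 8.1221/100) = 14634 × 0.918779 ≈ 13445 billion.

$13,445 billion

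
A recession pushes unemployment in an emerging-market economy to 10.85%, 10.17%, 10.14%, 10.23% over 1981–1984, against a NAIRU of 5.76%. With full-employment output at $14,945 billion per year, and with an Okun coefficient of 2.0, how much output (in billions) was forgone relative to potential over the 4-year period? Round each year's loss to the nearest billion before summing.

Year 1981: gap = -2.0 × (10.85 - 5.76) = -10.18%, loss ≈ 14945 × 10.18/100 ≈ 1521.
Year 1982: gap = -2.0 × (10.17 - 5.76) = -8.82%, loss ≈ 14945 × 8.82/100 ≈ 1318.
Year 1983: gap = -2.0 × (10.14 - 5.76) = -8.76%, loss ≈ 14945 × 8.76/100 ≈ 1309.
Year 1984: gap = -2.0 × (10.23 - 5.76) = -8.94%, loss ≈ 14945 × 8.94/100 ≈ 1336.
Total lost output = 1521 + 1318 + 1309 + 1336 = 5484 billion.

$5,484 billion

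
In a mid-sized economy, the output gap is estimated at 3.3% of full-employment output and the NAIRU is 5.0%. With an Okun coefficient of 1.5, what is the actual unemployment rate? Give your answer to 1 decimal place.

2.8%

From Okun's law, u - u* = -(output gap)/β = -(3.3)/1.5 = -2.2 points.
So u = 5 - 2.2 = 2.8%.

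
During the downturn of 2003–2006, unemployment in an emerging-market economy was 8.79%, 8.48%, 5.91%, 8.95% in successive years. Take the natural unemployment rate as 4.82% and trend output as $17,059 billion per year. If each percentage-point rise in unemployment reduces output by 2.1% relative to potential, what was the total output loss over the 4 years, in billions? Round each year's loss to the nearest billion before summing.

$4,603 billion

Year 2003: gap = -2.1 × (8.79 - 4.82) = -8.337%, loss ≈ 17059 × 8.337/100 ≈ 1422.
Year 2004: gap = -2.1 × (8.48 - 4.82) = -7.686%, loss ≈ 17059 × 7.686/100 ≈ 1311.
Year 2005: gap = -2.1 × (5.91 - 4.82) = -2.289%, loss ≈ 17059 × 2.289/100 ≈ 390.
Year 2006: gap = -2.1 × (8.95 - 4.82) = -8.673%, loss ≈ 17059 × 8.673/100 ≈ 1480.
Total lost output = 1422 + 1311 + 390 + 1480 = 4603 billion.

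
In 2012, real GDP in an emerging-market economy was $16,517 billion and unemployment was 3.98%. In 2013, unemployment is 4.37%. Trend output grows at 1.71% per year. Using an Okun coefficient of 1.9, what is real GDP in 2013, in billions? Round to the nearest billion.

$16,677 billion

Δu = 4.37 - 3.98 = 0.39 points.
Okun's law (growth form): g_Y = g_Y* - β × Δu = 1.71 - 1.9 × (0.39) = 1.71 - 0.741 = 0.969%.
Real GDP in the next year = 16517 × (1 + 0.969/100) = 16517 × 1.00969 ≈ 16677 billion.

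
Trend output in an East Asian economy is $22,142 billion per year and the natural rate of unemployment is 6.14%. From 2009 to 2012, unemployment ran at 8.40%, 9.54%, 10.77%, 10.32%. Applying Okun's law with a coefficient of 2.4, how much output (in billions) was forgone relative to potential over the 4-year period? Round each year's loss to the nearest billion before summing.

$7,689 billion

Year 2009: gap = -2.4 × (8.4 - 6.14) = -5.424%, loss ≈ 22142 × 5.424/100 ≈ 1201.
Year 2010: gap = -2.4 × (9.54 - 6.14) = -8.16%, loss ≈ 22142 × 8.16/100 ≈ 1807.
Year 2011: gap = -2.4 × (10.77 - 6.14) = -11.112%, loss ≈ 22142 × 11.112/100 ≈ 2460.
Year 2012: gap = -2.4 × (10.32 - 6.14) = -10.032%, loss ≈ 22142 × 10.032/100 ≈ 2221.
Total lost output = 1201 + 1807 + 2460 + 2221 = 7689 billion.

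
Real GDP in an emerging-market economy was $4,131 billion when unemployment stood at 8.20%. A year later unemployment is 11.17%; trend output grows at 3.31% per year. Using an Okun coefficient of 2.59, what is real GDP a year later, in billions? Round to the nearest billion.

$3,950 billion

Δu = 11.17 - 8.2 = 2.97 points.
Okun's law (growth form): g_Y = g_Y* - β × Δu = 3.31 - 2.59 × (2.97) = 3.31 - 7.6923 = -4.3823%.
Real GDP in the next year = 4131 × (1 - 4.3823/100) = 4131 × 0.956177 ≈ 3950 billion.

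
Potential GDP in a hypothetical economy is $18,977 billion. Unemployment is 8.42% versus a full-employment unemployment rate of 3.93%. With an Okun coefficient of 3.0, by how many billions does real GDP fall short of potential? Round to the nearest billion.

Output gap = -3.0 × (8.42 - 3.93) = -3 × 4.49 = -13.47%.
Actual GDP ≈ 18977 × 0.8653 ≈ 16421 billion, so the shortfall is 18977 - 16421 = 2556 billion.

$2,556 billion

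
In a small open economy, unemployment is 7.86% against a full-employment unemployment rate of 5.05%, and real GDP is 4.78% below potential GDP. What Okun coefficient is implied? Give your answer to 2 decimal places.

β ≈ 1.70

Okun's law: output gap = -β × (u - u*).
-4.78 = -β × (7.86 - 5.05) = -β × 2.81, so β = 4.78/2.81 = 1.70.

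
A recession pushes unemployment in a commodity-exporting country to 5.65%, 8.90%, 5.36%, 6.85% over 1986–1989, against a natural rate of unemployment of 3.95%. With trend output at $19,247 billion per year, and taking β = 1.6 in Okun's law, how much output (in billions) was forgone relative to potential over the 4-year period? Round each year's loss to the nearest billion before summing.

Year 1986: gap = -1.6 × (5.65 - 3.95) = -2.72%, loss ≈ 19247 × 2.72/100 ≈ 524.
Year 1987: gap = -1.6 × (8.9 - 3.95) = -7.92%, loss ≈ 19247 × 7.92/100 ≈ 1524.
Year 1988: gap = -1.6 × (5.36 - 3.95) = -2.256%, loss ≈ 19247 × 2.256/100 ≈ 434.
Year 1989: gap = -1.6 × (6.85 - 3.95) = -4.64%, loss ≈ 19247 × 4.64/100 ≈ 893.
Total lost output = 524 + 1524 + 434 + 893 = 3375 billion.

$3,375 billion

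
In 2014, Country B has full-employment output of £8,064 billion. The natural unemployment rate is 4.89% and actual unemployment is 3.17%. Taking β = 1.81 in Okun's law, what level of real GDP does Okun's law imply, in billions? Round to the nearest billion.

£8,315 billion

Unemployment gap = 3.17 - 4.89 = -1.72 points, so the output gap is -1.81 × (-1.72) = 3.1132%.
Actual GDP = 8064 × (1 + 3.1132/100) = 8064 × 1.031132 ≈ 8315 billion.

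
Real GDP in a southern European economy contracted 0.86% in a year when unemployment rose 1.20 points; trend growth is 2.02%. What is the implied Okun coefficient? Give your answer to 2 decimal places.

Growth form: g_Y = g_Y* - β × Δu, so β = (g_Y* - g_Y)/Δu.
β = (2.02 + 0.86)/1.20 = 2.88/1.20 = 2.40.

β ≈ 2.40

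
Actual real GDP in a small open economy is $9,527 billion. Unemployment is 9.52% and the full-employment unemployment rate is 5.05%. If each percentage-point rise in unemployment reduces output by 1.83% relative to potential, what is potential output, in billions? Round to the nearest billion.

$10,376 billion

Unemployment gap = 9.52 - 5.05 = 4.47 points, so output gap = -1.83 × 4.47 = -8.1801%.
Since Y = Y* × (1 + gap/100), Y* = 9527/0.918199 ≈ 10376 billion.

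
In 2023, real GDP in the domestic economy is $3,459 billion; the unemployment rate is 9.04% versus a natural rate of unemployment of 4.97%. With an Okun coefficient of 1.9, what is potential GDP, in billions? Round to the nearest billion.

$3,749 billion

Unemployment gap = 9.04 - 4.97 = 4.07 points, so output gap = -1.9 × 4.07 = -7.733%.
Since Y = Y* × (1 + gap/100), Y* = 3459/0.92267 ≈ 3749 billion.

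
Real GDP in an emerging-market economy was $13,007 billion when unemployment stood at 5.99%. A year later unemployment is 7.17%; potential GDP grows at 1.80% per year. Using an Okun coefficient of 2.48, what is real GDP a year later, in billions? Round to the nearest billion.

Δu = 7.17 - 5.99 = 1.18 points.
Okun's law (growth form): g_Y = g_Y* - β × Δu = 1.80 - 2.48 × (1.18) = 1.8 - 2.9264 = -1.1264%.
Real GDP in the next year = 13007 × (1 - 1.1264/100) = 13007 × 0.988736 ≈ 12860 billion.

$12,860 billion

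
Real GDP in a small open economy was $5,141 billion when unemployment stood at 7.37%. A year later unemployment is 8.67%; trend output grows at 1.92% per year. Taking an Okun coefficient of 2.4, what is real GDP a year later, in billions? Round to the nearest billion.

$5,079 billion

Δu = 8.67 - 7.37 = 1.3 points.
Okun's law (growth form): g_Y = g_Y* - β × Δu = 1.92 - 2.4 × (1.30) = 1.92 - 3.12 = -1.2%.
Real GDP in the next year = 5141 × (1 - 1.2/100) = 5141 × 0.988 ≈ 5079 billion.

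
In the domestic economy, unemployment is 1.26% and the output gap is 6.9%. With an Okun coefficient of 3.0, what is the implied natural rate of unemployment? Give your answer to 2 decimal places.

From Okun's law, u - u* = -(output gap)/β = -(6.9)/3.0 = -2.3 points.
So u* = 1.26 + 2.3 = 3.56%.

3.56%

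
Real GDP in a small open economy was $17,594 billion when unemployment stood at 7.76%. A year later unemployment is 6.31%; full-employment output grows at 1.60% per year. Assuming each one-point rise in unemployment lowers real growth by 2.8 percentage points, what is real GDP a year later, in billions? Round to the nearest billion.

Δu = 6.31 - 7.76 = -1.45 points.
Okun's law (growth form): g_Y = g_Y* - β × Δu = 1.60 - 2.8 × (-1.45) = 1.6 + 4.06 = 5.66%.
Real GDP in the next year = 17594 × (1 + 5.66/100) = 17594 × 1.0566 ≈ 18590 billion.

$18,590 billion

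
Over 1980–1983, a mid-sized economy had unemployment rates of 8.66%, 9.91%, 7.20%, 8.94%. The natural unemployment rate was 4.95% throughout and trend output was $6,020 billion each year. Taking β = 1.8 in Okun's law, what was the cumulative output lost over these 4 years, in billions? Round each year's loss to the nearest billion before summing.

$1,615 billion

Year 1980: gap = -1.8 × (8.66 - 4.95) = -6.678%, loss ≈ 6020 × 6.678/100 ≈ 402.
Year 1981: gap = -1.8 × (9.91 - 4.95) = -8.928%, loss ≈ 6020 × 8.928/100 ≈ 537.
Year 1982: gap = -1.8 × (7.2 - 4.95) = -4.05%, loss ≈ 6020 × 4.05/100 ≈ 244.
Year 1983: gap = -1.8 × (8.94 - 4.95) = -7.182%, loss ≈ 6020 × 7.182/100 ≈ 432.
Total lost output = 402 + 537 + 244 + 432 = 1615 billion.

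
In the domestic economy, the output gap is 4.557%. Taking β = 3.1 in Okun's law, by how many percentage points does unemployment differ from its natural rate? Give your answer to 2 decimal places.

Okun's law: output gap = -β × (u - u*), so u - u* = -(output gap)/β.
u - u* = -(4.557)/3.1 = -1.47 percentage points.

-1.47 percentage points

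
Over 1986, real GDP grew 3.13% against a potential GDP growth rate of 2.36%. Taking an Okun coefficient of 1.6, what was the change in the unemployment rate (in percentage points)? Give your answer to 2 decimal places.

-0.48 percentage points

Growth-rate Okun's law: g_Y = g_Y* - β × Δu, so Δu = (g_Y* - g_Y)/β.
Δu = (2.36 - 3.13)/1.6 = -0.77/1.6 = -0.48 percentage points.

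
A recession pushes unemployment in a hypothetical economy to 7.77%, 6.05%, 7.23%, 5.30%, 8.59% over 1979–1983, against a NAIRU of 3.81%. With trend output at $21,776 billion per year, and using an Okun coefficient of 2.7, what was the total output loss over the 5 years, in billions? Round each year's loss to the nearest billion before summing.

$9,342 billion

Year 1979: gap = -2.7 × (7.77 - 3.81) = -10.692%, loss ≈ 21776 × 10.692/100 ≈ 2328.
Year 1980: gap = -2.7 × (6.05 - 3.81) = -6.048%, loss ≈ 21776 × 6.048/100 ≈ 1317.
Year 1981: gap = -2.7 × (7.23 - 3.81) = -9.234%, loss ≈ 21776 × 9.234/100 ≈ 2011.
Year 1982: gap = -2.7 × (5.3 - 3.81) = -4.023%, loss ≈ 21776 × 4.023/100 ≈ 876.
Year 1983: gap = -2.7 × (8.59 - 3.81) = -12.906%, loss ≈ 21776 × 12.906/100 ≈ 2810.
Total lost output = 2328 + 1317 + 2011 + 876 + 2810 = 9342 billion.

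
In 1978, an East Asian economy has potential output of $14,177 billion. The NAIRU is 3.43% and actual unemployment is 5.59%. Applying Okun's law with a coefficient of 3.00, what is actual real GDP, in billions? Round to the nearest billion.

Unemployment gap = 5.59 - 3.43 = 2.16 points, so the output gap is -3 × 2.16 = -6.48%.
Actual GDP = 14177 × (1 - 6.48/100) = 14177 × 0.9352 ≈ 13258 billion.

$13,258 billion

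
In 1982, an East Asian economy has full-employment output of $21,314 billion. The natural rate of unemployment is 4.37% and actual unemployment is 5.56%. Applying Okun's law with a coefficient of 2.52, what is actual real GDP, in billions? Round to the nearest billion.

$20,675 billion

Unemployment gap = 5.56 - 4.37 = 1.19 points, so the output gap is -2.52 × 1.19 = -2.9988%.
Actual GDP = 21314 × (1 - 2.9988/100) = 21314 × 0.970012 ≈ 20675 billion.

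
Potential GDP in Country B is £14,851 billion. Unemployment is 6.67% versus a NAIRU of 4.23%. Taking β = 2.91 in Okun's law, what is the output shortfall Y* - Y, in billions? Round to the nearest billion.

£1,054 billion

Output gap = -2.91 × (6.67 - 4.23) = -2.91 × 2.44 = -7.1004%.
Actual GDP ≈ 14851 × 0.928996 ≈ 13797 billion, so the shortfall is 14851 - 13797 = 1054 billion.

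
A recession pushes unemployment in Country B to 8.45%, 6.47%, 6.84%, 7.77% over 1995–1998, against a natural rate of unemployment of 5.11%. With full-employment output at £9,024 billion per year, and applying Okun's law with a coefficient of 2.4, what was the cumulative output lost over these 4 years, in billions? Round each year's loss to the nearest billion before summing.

Year 1995: gap = -2.4 × (8.45 - 5.11) = -8.016%, loss ≈ 9024 × 8.016/100 ≈ 723.
Year 1996: gap = -2.4 × (6.47 - 5.11) = -3.264%, loss ≈ 9024 × 3.264/100 ≈ 295.
Year 1997: gap = -2.4 × (6.84 - 5.11) = -4.152%, loss ≈ 9024 × 4.152/100 ≈ 375.
Year 1998: gap = -2.4 × (7.77 - 5.11) = -6.384%, loss ≈ 9024 × 6.384/100 ≈ 576.
Total lost output = 723 + 295 + 375 + 576 = 1969 billion.

£1,969 billion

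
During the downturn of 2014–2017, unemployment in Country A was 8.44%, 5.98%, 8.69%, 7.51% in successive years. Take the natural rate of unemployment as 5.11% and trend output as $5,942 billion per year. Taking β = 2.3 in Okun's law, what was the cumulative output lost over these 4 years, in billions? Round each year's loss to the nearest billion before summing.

$1,391 billion

Year 2014: gap = -2.3 × (8.44 - 5.11) = -7.659%, loss ≈ 5942 × 7.659/100 ≈ 455.
Year 2015: gap = -2.3 × (5.98 - 5.11) = -2.001%, loss ≈ 5942 × 2.001/100 ≈ 119.
Year 2016: gap = -2.3 × (8.69 - 5.11) = -8.234%, loss ≈ 5942 × 8.234/100 ≈ 489.
Year 2017: gap = -2.3 × (7.51 - 5.11) = -5.52%, loss ≈ 5942 × 5.52/100 ≈ 328.
Total lost output = 455 + 119 + 489 + 328 = 1391 billion.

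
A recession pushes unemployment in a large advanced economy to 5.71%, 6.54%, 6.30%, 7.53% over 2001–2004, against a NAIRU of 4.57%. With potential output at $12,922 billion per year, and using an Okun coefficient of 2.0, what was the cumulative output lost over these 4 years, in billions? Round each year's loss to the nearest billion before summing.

Year 2001: gap = -2.0 × (5.71 - 4.57) = -2.28%, loss ≈ 12922 × 2.28/100 ≈ 295.
Year 2002: gap = -2.0 × (6.54 - 4.57) = -3.94%, loss ≈ 12922 × 3.94/100 ≈ 509.
Year 2003: gap = -2.0 × (6.3 - 4.57) = -3.46%, loss ≈ 12922 × 3.46/100 ≈ 447.
Year 2004: gap = -2.0 × (7.53 - 4.57) = -5.92%, loss ≈ 12922 × 5.92/100 ≈ 765.
Total lost output = 295 + 509 + 447 + 765 = 2016 billion.

$2,016 billion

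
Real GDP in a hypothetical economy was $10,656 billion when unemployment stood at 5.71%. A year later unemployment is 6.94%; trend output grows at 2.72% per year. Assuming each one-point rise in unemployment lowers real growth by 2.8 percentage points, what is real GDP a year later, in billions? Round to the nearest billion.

Δu = 6.94 - 5.71 = 1.23 points.
Okun's law (growth form): g_Y = g_Y* - β × Δu = 2.72 - 2.8 × (1.23) = 2.72 - 3.444 = -0.724%.
Real GDP in the next year = 10656 × (1 - 0.724/100) = 10656 × 0.99276 ≈ 10579 billion.

$10,579 billion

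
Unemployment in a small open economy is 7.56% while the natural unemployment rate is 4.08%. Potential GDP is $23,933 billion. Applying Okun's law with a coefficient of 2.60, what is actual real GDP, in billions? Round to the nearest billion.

Unemployment gap = 7.56 - 4.08 = 3.48 points, so the output gap is -2.6 × 3.48 = -9.048%.
Actual GDP = 23933 × (1 - 9.048/100) = 23933 × 0.90952 ≈ 21768 billion.

$21,768 billion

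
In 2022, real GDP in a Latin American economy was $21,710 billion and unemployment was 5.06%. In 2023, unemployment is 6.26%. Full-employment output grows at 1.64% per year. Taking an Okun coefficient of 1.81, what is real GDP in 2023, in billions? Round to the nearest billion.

Δu = 6.26 - 5.06 = 1.2 points.
Okun's law (growth form): g_Y = g_Y* - β × Δu = 1.64 - 1.81 × (1.20) = 1.64 - 2.172 = -0.532%.
Real GDP in the next year = 21710 × (1 - 0.532/100) = 21710 × 0.99468 ≈ 21595 billion.

$21,595 billion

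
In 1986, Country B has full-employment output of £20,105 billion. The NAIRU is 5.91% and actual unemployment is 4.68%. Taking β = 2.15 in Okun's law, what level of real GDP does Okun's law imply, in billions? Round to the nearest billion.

Unemployment gap = 4.68 - 5.91 = -1.23 points, so the output gap is -2.15 × (-1.23) = 2.6445%.
Actual GDP = 20105 × (1 + 2.6445/100) = 20105 × 1.026445 ≈ 20637 billion.

£20,637 billion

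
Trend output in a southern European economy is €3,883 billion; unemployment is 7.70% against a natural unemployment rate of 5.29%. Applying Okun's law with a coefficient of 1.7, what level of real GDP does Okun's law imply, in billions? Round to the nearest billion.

Unemployment gap = 7.7 - 5.29 = 2.41 points, so the output gap is -1.7 × 2.41 = -4.097%.
Actual GDP = 3883 × (1 - 4.097/100) = 3883 × 0.95903 ≈ 3724 billion.

€3,724 billion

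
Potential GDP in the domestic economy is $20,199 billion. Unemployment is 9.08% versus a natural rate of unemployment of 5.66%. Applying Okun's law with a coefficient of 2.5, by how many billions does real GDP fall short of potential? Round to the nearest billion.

Output gap = -2.5 × (9.08 - 5.66) = -2.5 × 3.42 = -8.55%.
Actual GDP ≈ 20199 × 0.9145 ≈ 18472 billion, so the shortfall is 20199 - 18472 = 1727 billion.

$1,727 billion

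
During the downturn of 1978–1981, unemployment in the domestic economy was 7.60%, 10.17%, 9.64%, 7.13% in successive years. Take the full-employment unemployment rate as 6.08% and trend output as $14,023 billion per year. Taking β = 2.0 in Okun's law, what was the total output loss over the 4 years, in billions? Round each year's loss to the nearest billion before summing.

Year 1978: gap = -2.0 × (7.6 - 6.08) = -3.04%, loss ≈ 14023 × 3.04/100 ≈ 426.
Year 1979: gap = -2.0 × (10.17 - 6.08) = -8.18%, loss ≈ 14023 × 8.18/100 ≈ 1147.
Year 1980: gap = -2.0 × (9.64 - 6.08) = -7.12%, loss ≈ 14023 × 7.12/100 ≈ 998.
Year 1981: gap = -2.0 × (7.13 - 6.08) = -2.1%, loss ≈ 14023 × 2.1/100 ≈ 294.
Total lost output = 426 + 1147 + 998 + 294 = 2865 billion.

$2,865 billion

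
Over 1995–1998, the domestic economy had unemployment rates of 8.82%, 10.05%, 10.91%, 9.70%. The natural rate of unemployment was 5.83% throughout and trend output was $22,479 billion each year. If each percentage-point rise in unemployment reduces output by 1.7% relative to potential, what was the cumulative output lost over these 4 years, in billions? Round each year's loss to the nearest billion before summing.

$6,176 billion

Year 1995: gap = -1.7 × (8.82 - 5.83) = -5.083%, loss ≈ 22479 × 5.083/100 ≈ 1143.
Year 1996: gap = -1.7 × (10.05 - 5.83) = -7.174%, loss ≈ 22479 × 7.174/100 ≈ 1613.
Year 1997: gap = -1.7 × (10.91 - 5.83) = -8.636%, loss ≈ 22479 × 8.636/100 ≈ 1941.
Year 1998: gap = -1.7 × (9.7 - 5.83) = -6.579%, loss ≈ 22479 × 6.579/100 ≈ 1479.
Total lost output = 1143 + 1613 + 1941 + 1479 = 6176 billion.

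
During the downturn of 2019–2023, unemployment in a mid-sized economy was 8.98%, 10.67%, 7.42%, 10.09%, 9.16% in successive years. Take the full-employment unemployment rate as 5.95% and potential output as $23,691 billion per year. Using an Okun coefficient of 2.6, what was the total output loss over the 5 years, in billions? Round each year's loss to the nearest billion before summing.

Year 2019: gap = -2.6 × (8.98 - 5.95) = -7.878%, loss ≈ 23691 × 7.878/100 ≈ 1866.
Year 2020: gap = -2.6 × (10.67 - 5.95) = -12.272%, loss ≈ 23691 × 12.272/100 ≈ 2907.
Year 2021: gap = -2.6 × (7.42 - 5.95) = -3.822%, loss ≈ 23691 × 3.822/100 ≈ 905.
Year 2022: gap = -2.6 × (10.09 - 5.95) = -10.764%, loss ≈ 23691 × 10.764/100 ≈ 2550.
Year 2023: gap = -2.6 × (9.16 - 5.95) = -8.346%, loss ≈ 23691 × 8.346/100 ≈ 1977.
Total lost output = 1866 + 2907 + 905 + 2550 + 1977 = 10205 billion.

$10,205 billion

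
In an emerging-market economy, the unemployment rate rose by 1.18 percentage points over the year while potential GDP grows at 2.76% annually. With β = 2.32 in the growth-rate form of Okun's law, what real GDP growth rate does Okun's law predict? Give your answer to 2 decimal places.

0.02%

Growth-rate Okun's law: g_Y = g_Y* - β × Δu.
g_Y = 2.76 - 2.32 × (1.18) = 2.76 - 2.7376 = 0.0224%, i.e. 0.02% to 2 d.p.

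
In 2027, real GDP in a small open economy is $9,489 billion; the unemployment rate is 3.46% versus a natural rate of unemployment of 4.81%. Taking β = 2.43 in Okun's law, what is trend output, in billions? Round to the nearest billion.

Unemployment gap = 3.46 - 4.81 = -1.35 points, so output gap = -2.43 × (-1.35) = 3.2805%.
Since Y = Y* × (1 + gap/100), Y* = 9489/1.032805 ≈ 9188 billion.

$9,188 billion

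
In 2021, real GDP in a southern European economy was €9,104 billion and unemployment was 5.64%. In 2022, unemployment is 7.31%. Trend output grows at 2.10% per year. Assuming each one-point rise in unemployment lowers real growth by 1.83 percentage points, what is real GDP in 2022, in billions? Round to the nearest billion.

Δu = 7.31 - 5.64 = 1.67 points.
Okun's law (growth form): g_Y = g_Y* - β × Δu = 2.10 - 1.83 × (1.67) = 2.1 - 3.0561 = -0.9561%.
Real GDP in the next year = 9104 × (1 - 0.9561/100) = 9104 × 0.990439 ≈ 9017 billion.

€9,017 billion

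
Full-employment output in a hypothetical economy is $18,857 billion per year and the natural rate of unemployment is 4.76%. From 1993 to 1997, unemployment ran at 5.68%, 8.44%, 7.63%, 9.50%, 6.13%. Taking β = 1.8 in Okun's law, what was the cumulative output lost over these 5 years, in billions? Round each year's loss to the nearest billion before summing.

$4,609 billion

Year 1993: gap = -1.8 × (5.68 - 4.76) = -1.656%, loss ≈ 18857 × 1.656/100 ≈ 312.
Year 1994: gap = -1.8 × (8.44 - 4.76) = -6.624%, loss ≈ 18857 × 6.624/100 ≈ 1249.
Year 1995: gap = -1.8 × (7.63 - 4.76) = -5.166%, loss ≈ 18857 × 5.166/100 ≈ 974.
Year 1996: gap = -1.8 × (9.5 - 4.76) = -8.532%, loss ≈ 18857 × 8.532/100 ≈ 1609.
Year 1997: gap = -1.8 × (6.13 - 4.76) = -2.466%, loss ≈ 18857 × 2.466/100 ≈ 465.
Total lost output = 312 + 1249 + 974 + 1609 + 465 = 4609 billion.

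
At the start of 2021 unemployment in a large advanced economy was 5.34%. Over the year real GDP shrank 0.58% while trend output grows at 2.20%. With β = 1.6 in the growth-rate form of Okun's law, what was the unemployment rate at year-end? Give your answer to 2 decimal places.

Growth-rate Okun's law: g_Y = g_Y* - β × Δu, so Δu = (g_Y* - g_Y)/β.
Δu = (2.2 + 0.58)/1.6 = 2.78/1.6 = 1.74 percentage points.
Year-end unemployment = 5.34 + 1.74 = 7.08%.

7.08%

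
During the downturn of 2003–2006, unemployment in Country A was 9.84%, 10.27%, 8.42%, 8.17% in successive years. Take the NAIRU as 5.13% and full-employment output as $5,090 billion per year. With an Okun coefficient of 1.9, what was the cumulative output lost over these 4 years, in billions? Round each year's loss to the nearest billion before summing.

Year 2003: gap = -1.9 × (9.84 - 5.13) = -8.949%, loss ≈ 5090 × 8.949/100 ≈ 456.
Year 2004: gap = -1.9 × (10.27 - 5.13) = -9.766%, loss ≈ 5090 × 9.766/100 ≈ 497.
Year 2005: gap = -1.9 × (8.42 - 5.13) = -6.251%, loss ≈ 5090 × 6.251/100 ≈ 318.
Year 2006: gap = -1.9 × (8.17 - 5.13) = -5.776%, loss ≈ 5090 × 5.776/100 ≈ 294.
Total lost output = 456 + 497 + 318 + 294 = 1565 billion.

$1,565 billion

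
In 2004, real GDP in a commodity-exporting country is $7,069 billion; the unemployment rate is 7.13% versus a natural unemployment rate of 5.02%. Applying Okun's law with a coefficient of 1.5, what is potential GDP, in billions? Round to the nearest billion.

$7,300 billion

Unemployment gap = 7.13 - 5.02 = 2.11 points, so output gap = -1.5 × 2.11 = -3.165%.
Since Y = Y* × (1 + gap/100), Y* = 7069/0.96835 ≈ 7300 billion.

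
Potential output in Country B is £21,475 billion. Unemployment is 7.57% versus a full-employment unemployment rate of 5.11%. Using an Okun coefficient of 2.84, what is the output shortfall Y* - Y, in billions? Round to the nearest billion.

£1,500 billion

Output gap = -2.84 × (7.57 - 5.11) = -2.84 × 2.46 = -6.9864%.
Actual GDP ≈ 21475 × 0.930136 ≈ 19975 billion, so the shortfall is 21475 - 19975 = 1500 billion.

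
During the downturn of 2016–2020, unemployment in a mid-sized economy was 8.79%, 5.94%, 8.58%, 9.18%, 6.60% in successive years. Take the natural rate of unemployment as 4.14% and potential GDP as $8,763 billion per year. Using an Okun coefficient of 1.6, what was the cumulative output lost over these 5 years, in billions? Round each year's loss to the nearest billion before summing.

Year 2016: gap = -1.6 × (8.79 - 4.14) = -7.44%, loss ≈ 8763 × 7.44/100 ≈ 652.
Year 2017: gap = -1.6 × (5.94 - 4.14) = -2.88%, loss ≈ 8763 × 2.88/100 ≈ 252.
Year 2018: gap = -1.6 × (8.58 - 4.14) = -7.104%, loss ≈ 8763 × 7.104/100 ≈ 623.
Year 2019: gap = -1.6 × (9.18 - 4.14) = -8.064%, loss ≈ 8763 × 8.064/100 ≈ 707.
Year 2020: gap = -1.6 × (6.6 - 4.14) = -3.936%, loss ≈ 8763 × 3.936/100 ≈ 345.
Total lost output = 652 + 252 + 623 + 707 + 345 = 2579 billion.

$2,579 billion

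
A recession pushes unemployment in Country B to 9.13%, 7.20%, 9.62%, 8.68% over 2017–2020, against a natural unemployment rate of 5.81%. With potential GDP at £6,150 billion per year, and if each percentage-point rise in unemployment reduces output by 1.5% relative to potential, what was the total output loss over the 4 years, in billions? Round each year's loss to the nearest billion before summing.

£1,050 billion

Year 2017: gap = -1.5 × (9.13 - 5.81) = -4.98%, loss ≈ 6150 × 4.98/100 ≈ 306.
Year 2018: gap = -1.5 × (7.2 - 5.81) = -2.085%, loss ≈ 6150 × 2.085/100 ≈ 128.
Year 2019: gap = -1.5 × (9.62 - 5.81) = -5.715%, loss ≈ 6150 × 5.715/100 ≈ 351.
Year 2020: gap = -1.5 × (8.68 - 5.81) = -4.305%, loss ≈ 6150 × 4.305/100 ≈ 265.
Total lost output = 306 + 128 + 351 + 265 = 1050 billion.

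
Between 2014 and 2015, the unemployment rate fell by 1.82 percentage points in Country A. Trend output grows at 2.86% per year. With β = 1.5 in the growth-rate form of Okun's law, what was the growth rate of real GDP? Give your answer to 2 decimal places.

5.59%

Growth-rate Okun's law: g_Y = g_Y* - β × Δu.
g_Y = 2.86 - 1.5 × (-1.82) = 2.86 + 2.73 = 5.59%, i.e. 5.59% to 2 d.p.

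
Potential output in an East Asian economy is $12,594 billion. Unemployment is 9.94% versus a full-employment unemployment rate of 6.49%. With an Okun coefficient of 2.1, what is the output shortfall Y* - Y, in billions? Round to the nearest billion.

Output gap = -2.1 × (9.94 - 6.49) = -2.1 × 3.45 = -7.245%.
Actual GDP ≈ 12594 × 0.92755 ≈ 11682 billion, so the shortfall is 12594 - 11682 = 912 billion.

$912 billion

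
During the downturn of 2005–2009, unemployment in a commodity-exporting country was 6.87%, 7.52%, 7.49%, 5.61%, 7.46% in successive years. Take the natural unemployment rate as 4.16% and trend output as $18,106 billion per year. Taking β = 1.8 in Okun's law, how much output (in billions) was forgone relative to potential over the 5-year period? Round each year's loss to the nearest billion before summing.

$4,611 billion

Year 2005: gap = -1.8 × (6.87 - 4.16) = -4.878%, loss ≈ 18106 × 4.878/100 ≈ 883.
Year 2006: gap = -1.8 × (7.52 - 4.16) = -6.048%, loss ≈ 18106 × 6.048/100 ≈ 1095.
Year 2007: gap = -1.8 × (7.49 - 4.16) = -5.994%, loss ≈ 18106 × 5.994/100 ≈ 1085.
Year 2008: gap = -1.8 × (5.61 - 4.16) = -2.61%, loss ≈ 18106 × 2.61/100 ≈ 473.
Year 2009: gap = -1.8 × (7.46 - 4.16) = -5.94%, loss ≈ 18106 × 5.94/100 ≈ 1075.
Total lost output = 883 + 1095 + 1085 + 473 + 1075 = 4611 billion.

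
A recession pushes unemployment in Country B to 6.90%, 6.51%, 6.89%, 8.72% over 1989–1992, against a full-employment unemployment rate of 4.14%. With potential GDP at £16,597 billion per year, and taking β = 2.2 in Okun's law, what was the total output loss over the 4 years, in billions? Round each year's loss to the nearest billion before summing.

Year 1989: gap = -2.2 × (6.9 - 4.14) = -6.072%, loss ≈ 16597 × 6.072/100 ≈ 1008.
Year 1990: gap = -2.2 × (6.51 - 4.14) = -5.214%, loss ≈ 16597 × 5.214/100 ≈ 865.
Year 1991: gap = -2.2 × (6.89 - 4.14) = -6.05%, loss ≈ 16597 × 6.05/100 ≈ 1004.
Year 1992: gap = -2.2 × (8.72 - 4.14) = -10.076%, loss ≈ 16597 × 10.076/100 ≈ 1672.
Total lost output = 1008 + 865 + 1004 + 1672 = 4549 billion.

£4,549 billion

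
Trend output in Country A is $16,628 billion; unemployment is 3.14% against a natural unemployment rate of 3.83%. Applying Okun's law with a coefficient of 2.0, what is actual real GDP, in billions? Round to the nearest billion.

Unemployment gap = 3.14 - 3.83 = -0.69 points, so the output gap is -2 × (-0.69) = 1.38%.
Actual GDP = 16628 × (1 + 1.38/100) = 16628 × 1.0138 ≈ 16857 billion.

$16,857 billion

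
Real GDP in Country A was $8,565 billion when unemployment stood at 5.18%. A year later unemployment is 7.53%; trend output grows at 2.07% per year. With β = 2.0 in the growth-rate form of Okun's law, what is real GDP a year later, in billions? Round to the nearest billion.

$8,340 billion

Δu = 7.53 - 5.18 = 2.35 points.
Okun's law (growth form): g_Y = g_Y* - β × Δu = 2.07 - 2.0 × (2.35) = 2.07 - 4.7 = -2.63%.
Real GDP in the next year = 8565 × (1 - 2.63/100) = 8565 × 0.9737 ≈ 8340 billion.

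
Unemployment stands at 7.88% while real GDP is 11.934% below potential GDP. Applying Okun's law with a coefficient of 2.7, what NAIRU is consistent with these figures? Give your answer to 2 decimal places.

From Okun's law, u - u* = -(output gap)/β = -(-11.934)/2.7 = 4.42 points.
So u* = 7.88 - 4.42 = 3.46%.

3.46%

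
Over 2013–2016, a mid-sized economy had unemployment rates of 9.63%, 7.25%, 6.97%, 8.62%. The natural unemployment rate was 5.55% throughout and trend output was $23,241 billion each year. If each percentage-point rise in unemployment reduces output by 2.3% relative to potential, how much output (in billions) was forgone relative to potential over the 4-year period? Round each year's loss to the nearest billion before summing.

$5,490 billion

Year 2013: gap = -2.3 × (9.63 - 5.55) = -9.384%, loss ≈ 23241 × 9.384/100 ≈ 2181.
Year 2014: gap = -2.3 × (7.25 - 5.55) = -3.91%, loss ≈ 23241 × 3.91/100 ≈ 909.
Year 2015: gap = -2.3 × (6.97 - 5.55) = -3.266%, loss ≈ 23241 × 3.266/100 ≈ 759.
Year 2016: gap = -2.3 × (8.62 - 5.55) = -7.061%, loss ≈ 23241 × 7.061/100 ≈ 1641.
Total lost output = 2181 + 909 + 759 + 1641 = 5490 billion.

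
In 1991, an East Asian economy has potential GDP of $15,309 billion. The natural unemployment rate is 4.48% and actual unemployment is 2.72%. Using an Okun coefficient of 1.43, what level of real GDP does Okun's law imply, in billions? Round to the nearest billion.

Unemployment gap = 2.72 - 4.48 = -1.76 points, so the output gap is -1.43 × (-1.76) = 2.5168%.
Actual GDP = 15309 × (1 + 2.5168/100) = 15309 × 1.025168 ≈ 15694 billion.

$15,694 billion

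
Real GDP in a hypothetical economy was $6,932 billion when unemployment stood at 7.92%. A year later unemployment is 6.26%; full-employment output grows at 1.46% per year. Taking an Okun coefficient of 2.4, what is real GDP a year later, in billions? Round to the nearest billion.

$7,309 billion

Δu = 6.26 - 7.92 = -1.66 points.
Okun's law (growth form): g_Y = g_Y* - β × Δu = 1.46 - 2.4 × (-1.66) = 1.46 + 3.984 = 5.444%.
Real GDP in the next year = 6932 × (1 + 5.444/100) = 6932 × 1.05444 ≈ 7309 billion.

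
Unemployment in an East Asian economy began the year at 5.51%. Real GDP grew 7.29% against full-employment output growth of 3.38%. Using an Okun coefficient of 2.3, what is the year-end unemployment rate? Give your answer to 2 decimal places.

3.81%

Growth-rate Okun's law: g_Y = g_Y* - β × Δu, so Δu = (g_Y* - g_Y)/β.
Δu = (3.38 - 7.29)/2.3 = -3.91/2.3 = -1.70 percentage points.
Year-end unemployment = 5.51 - 1.7 = 3.81%.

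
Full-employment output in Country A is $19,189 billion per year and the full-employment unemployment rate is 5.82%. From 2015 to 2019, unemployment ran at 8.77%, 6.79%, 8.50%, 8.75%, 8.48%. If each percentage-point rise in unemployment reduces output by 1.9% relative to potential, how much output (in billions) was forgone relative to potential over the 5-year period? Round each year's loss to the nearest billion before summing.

Year 2015: gap = -1.9 × (8.77 - 5.82) = -5.605%, loss ≈ 19189 × 5.605/100 ≈ 1076.
Year 2016: gap = -1.9 × (6.79 - 5.82) = -1.843%, loss ≈ 19189 × 1.843/100 ≈ 354.
Year 2017: gap = -1.9 × (8.5 - 5.82) = -5.092%, loss ≈ 19189 × 5.092/100 ≈ 977.
Year 2018: gap = -1.9 × (8.75 - 5.82) = -5.567%, loss ≈ 19189 × 5.567/100 ≈ 1068.
Year 2019: gap = -1.9 × (8.48 - 5.82) = -5.054%, loss ≈ 19189 × 5.054/100 ≈ 970.
Total lost output = 1076 + 354 + 977 + 1068 + 970 = 4445 billion.

$4,445 billion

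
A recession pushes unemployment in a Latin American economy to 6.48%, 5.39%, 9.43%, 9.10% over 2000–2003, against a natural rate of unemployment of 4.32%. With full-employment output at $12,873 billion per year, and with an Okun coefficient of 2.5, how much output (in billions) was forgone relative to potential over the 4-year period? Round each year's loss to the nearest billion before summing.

Year 2000: gap = -2.5 × (6.48 - 4.32) = -5.4%, loss ≈ 12873 × 5.4/100 ≈ 695.
Year 2001: gap = -2.5 × (5.39 - 4.32) = -2.675%, loss ≈ 12873 × 2.675/100 ≈ 344.
Year 2002: gap = -2.5 × (9.43 - 4.32) = -12.775%, loss ≈ 12873 × 12.775/100 ≈ 1645.
Year 2003: gap = -2.5 × (9.1 - 4.32) = -11.95%, loss ≈ 12873 × 11.95/100 ≈ 1538.
Total lost output = 695 + 344 + 1645 + 1538 = 4222 billion.

$4,222 billion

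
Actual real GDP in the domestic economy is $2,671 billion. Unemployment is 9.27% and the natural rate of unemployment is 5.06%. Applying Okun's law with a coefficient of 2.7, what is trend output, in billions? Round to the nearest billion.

Unemployment gap = 9.27 - 5.06 = 4.21 points, so output gap = -2.7 × 4.21 = -11.367%.
Since Y = Y* × (1 + gap/100), Y* = 2671/0.88633 ≈ 3014 billion.

$3,014 billion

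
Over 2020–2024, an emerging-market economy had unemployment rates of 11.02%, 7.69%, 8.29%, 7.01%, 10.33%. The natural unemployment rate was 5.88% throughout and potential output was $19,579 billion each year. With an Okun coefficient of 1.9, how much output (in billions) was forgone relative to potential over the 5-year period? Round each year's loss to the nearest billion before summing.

Year 2020: gap = -1.9 × (11.02 - 5.88) = -9.766%, loss ≈ 19579 × 9.766/100 ≈ 1912.
Year 2021: gap = -1.9 × (7.69 - 5.88) = -3.439%, loss ≈ 19579 × 3.439/100 ≈ 673.
Year 2022: gap = -1.9 × (8.29 - 5.88) = -4.579%, loss ≈ 19579 × 4.579/100 ≈ 897.
Year 2023: gap = -1.9 × (7.01 - 5.88) = -2.147%, loss ≈ 19579 × 2.147/100 ≈ 420.
Year 2024: gap = -1.9 × (10.33 - 5.88) = -8.455%, loss ≈ 19579 × 8.455/100 ≈ 1655.
Total lost output = 1912 + 673 + 897 + 420 + 1655 = 5557 billion.

$5,557 billion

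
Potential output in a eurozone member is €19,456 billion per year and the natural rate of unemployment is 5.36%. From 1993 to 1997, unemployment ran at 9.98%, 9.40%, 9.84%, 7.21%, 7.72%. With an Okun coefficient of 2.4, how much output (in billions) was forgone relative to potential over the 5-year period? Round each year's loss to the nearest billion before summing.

€8,101 billion

Year 1993: gap = -2.4 × (9.98 - 5.36) = -11.088%, loss ≈ 19456 × 11.088/100 ≈ 2157.
Year 1994: gap = -2.4 × (9.4 - 5.36) = -9.696%, loss ≈ 19456 × 9.696/100 ≈ 1886.
Year 1995: gap = -2.4 × (9.84 - 5.36) = -10.752%, loss ≈ 19456 × 10.752/100 ≈ 2092.
Year 1996: gap = -2.4 × (7.21 - 5.36) = -4.44%, loss ≈ 19456 × 4.44/100 ≈ 864.
Year 1997: gap = -2.4 × (7.72 - 5.36) = -5.664%, loss ≈ 19456 × 5.664/100 ≈ 1102.
Total lost output = 2157 + 1886 + 2092 + 864 + 1102 = 8101 billion.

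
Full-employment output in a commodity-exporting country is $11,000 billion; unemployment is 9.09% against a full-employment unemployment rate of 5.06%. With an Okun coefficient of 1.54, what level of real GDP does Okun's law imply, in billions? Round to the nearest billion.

Unemployment gap = 9.09 - 5.06 = 4.03 points, so the output gap is -1.54 × 4.03 = -6.2062%.
Actual GDP = 11000 × (1 - 6.2062/100) = 11000 × 0.937938 ≈ 10317 billion.

$10,317 billion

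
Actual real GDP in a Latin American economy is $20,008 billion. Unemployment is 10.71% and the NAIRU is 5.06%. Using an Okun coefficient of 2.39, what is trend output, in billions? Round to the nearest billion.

Unemployment gap = 10.71 - 5.06 = 5.65 points, so output gap = -2.39 × 5.65 = -13.5035%.
Since Y = Y* × (1 + gap/100), Y* = 20008/0.864965 ≈ 23132 billion.

$23,132 billion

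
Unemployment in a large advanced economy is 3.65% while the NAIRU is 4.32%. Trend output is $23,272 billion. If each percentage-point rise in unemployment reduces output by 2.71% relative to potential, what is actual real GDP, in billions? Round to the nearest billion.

Unemployment gap = 3.65 - 4.32 = -0.67 points, so the output gap is -2.71 × (-0.67) = 1.8157%.
Actual GDP = 23272 × (1 + 1.8157/100) = 23272 × 1.018157 ≈ 23695 billion.

$23,695 billion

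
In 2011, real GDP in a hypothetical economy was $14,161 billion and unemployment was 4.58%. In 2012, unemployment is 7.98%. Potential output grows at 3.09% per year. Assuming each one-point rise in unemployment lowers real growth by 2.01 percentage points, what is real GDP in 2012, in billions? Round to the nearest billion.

$13,631 billion

Δu = 7.98 - 4.58 = 3.4 points.
Okun's law (growth form): g_Y = g_Y* - β × Δu = 3.09 - 2.01 × (3.40) = 3.09 - 6.834 = -3.744%.
Real GDP in the next year = 14161 × (1 - 3.744/100) = 14161 × 0.96256 ≈ 13631 billion.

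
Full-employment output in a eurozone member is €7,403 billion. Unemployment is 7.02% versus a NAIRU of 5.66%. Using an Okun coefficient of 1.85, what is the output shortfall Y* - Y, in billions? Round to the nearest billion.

Output gap = -1.85 × (7.02 - 5.66) = -1.85 × 1.36 = -2.516%.
Actual GDP ≈ 7403 × 0.97484 ≈ 7217 billion, so the shortfall is 7403 - 7217 = 186 billion.

€186 billion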